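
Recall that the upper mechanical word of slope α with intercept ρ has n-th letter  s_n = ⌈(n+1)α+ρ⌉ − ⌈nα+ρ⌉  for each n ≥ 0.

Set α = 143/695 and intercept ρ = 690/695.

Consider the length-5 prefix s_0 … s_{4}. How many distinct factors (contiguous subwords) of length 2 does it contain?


t_n = ⌈(n·143+690)/695⌉ for n = 0 … 5:
  n=0…5: ⌈690/695⌉=1 ⌈833/695⌉=2 ⌈976/695⌉=2 ⌈1119/695⌉=2 ⌈1262/695⌉=2 ⌈1405/695⌉=3
s_n = t_(n+1) − t_n for n = 0 … 4 gives
prefix = 10001
slide a length-2 window over [0..1] … [3..4] (4 windows); first occurrence of each distinct factor:
  [  0..  1] 10
  [  1..  2] 00
  [  3..  4] 01
  (the other 1 window repeats one of these)
distinct factors: {00, 01, 10}
count = 3  (Sturmian bound for length 2 is 3)

3


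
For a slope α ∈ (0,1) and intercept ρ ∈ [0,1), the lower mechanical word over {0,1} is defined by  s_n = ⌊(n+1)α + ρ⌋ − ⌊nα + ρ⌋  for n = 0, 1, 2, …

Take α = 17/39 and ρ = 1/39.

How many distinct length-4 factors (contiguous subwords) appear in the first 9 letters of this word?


t_n = ⌊(n·17+1)/39⌋ for n = 0 … 9:
  n=0…9: ⌊1/39⌋=0 ⌊18/39⌋=0 ⌊35/39⌋=0 ⌊52/39⌋=1 ⌊69/39⌋=1 ⌊86/39⌋=2 ⌊103/39⌋=2 ⌊120/39⌋=3 ⌊137/39⌋=3 ⌊154/39⌋=3
s_n = t_(n+1) − t_n for n = 0 … 8 gives
prefix = 001010100
slide a length-4 window over [0..3] … [5..8] (6 windows); first occurrence of each distinct factor:
  [  0..  3] 0010
  [  1..  4] 0101
  [  2..  5] 1010
  [  5..  8] 0100
  (the other 2 windows repeat one of these)
distinct factors: {0010, 0100, 0101, 1010}
count = 4  (Sturmian bound for length 4 is 5)

4


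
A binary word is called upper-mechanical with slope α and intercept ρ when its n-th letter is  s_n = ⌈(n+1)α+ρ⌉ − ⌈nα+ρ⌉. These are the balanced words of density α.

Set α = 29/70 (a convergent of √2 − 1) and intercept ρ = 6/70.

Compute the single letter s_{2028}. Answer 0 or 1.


(n+1)α + ρ = (2029·29 + 6) / 70 = 58847/70
nα + ρ     = (2028·29 + 6) / 70 = 58818/70
⌈58847/70⌉ = 841,  ⌈58818/70⌉ = 841
s_{2028} = 841 − 841 = 0

0


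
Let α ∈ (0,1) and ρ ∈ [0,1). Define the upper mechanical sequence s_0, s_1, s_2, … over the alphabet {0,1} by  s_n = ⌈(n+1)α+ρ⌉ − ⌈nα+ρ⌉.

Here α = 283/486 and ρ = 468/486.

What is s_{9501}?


(n+1)α + ρ = (9502·283 + 468) / 486 = 2689534/486
nα + ρ     = (9501·283 + 468) / 486 = 2689251/486
⌈2689534/486⌉ = 5535,  ⌈2689251/486⌉ = 5534
s_{9501} = 5535 − 5534 = 1

1


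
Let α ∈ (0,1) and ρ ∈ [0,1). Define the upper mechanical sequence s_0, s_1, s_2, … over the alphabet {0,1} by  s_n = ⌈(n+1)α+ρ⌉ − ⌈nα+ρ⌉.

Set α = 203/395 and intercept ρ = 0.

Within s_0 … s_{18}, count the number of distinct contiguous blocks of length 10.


t_n = ⌈(n·203)/395⌉ for n = 0 … 19:
  n=0…9: ⌈0/395⌉=0 ⌈203/395⌉=1 ⌈406/395⌉=2 ⌈609/395⌉=2 ⌈812/395⌉=3 ⌈1015/395⌉=3 ⌈1218/395⌉=4 ⌈1421/395⌉=4 ⌈1624/395⌉=5 ⌈1827/395⌉=5
  n=10…19: ⌈2030/395⌉=6 ⌈2233/395⌉=6 ⌈2436/395⌉=7 ⌈2639/395⌉=7 ⌈2842/395⌉=8 ⌈3045/395⌉=8 ⌈3248/395⌉=9 ⌈3451/395⌉=9 ⌈3654/395⌉=10 ⌈3857/395⌉=10
s_n = t_(n+1) − t_n for n = 0 … 18 gives
prefix = 1101010101010101010
slide a length-10 window over [0..9] … [9..18] (10 windows); first occurrence of each distinct factor:
  [  0..  9] 1101010101
  [  1.. 10] 1010101010
  [  2.. 11] 0101010101
  (the other 7 windows repeat one of these)
distinct factors: {0101010101, 1010101010, 1101010101}
count = 3  (Sturmian bound for length 10 is 11)

3


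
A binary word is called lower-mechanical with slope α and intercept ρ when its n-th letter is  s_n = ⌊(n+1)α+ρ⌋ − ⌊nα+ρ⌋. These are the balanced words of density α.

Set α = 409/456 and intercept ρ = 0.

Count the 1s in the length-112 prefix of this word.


#1s = Σ_{n=0}^{111} s_n = Σ_{n=0}^{111} (⌊(n+1)α+ρ⌋ − ⌊nα+ρ⌋)
the sum telescopes: every ⌊nα+ρ⌋ with 0 < n < 112 appears once with + and once with −, leaving ⌊112α+ρ⌋ − ⌊0·α+ρ⌋
112α + ρ = (112·409) / 456 = 45808/456
ρ = 0/456
⌊45808/456⌋ = 100,  ⌊0/456⌋ = 0
#1s = 100 − 0 = 100

100


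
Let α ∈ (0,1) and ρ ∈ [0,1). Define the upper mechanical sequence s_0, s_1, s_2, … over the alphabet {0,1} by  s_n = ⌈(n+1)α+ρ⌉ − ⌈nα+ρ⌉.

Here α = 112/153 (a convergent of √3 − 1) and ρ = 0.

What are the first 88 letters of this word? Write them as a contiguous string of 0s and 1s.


1110111011101101110111011101101110111011101101110111011011101110111011011101110111011011

n=0: ⌈(1·112)/153⌉ − ⌈(0·112)/153⌉ = ⌈112/153⌉ − ⌈0/153⌉ = 1 − 0 = 1
n=1: ⌈(2·112)/153⌉ − ⌈(1·112)/153⌉ = ⌈224/153⌉ − ⌈112/153⌉ = 2 − 1 = 1
n=2: ⌈(3·112)/153⌉ − ⌈(2·112)/153⌉ = ⌈336/153⌉ − ⌈224/153⌉ = 3 − 2 = 1
n=3: ⌈(4·112)/153⌉ − ⌈(3·112)/153⌉ = ⌈448/153⌉ − ⌈336/153⌉ = 3 − 3 = 0
n=4: ⌈(5·112)/153⌉ − ⌈(4·112)/153⌉ = ⌈560/153⌉ − ⌈448/153⌉ = 4 − 3 = 1
n=5: ⌈(6·112)/153⌉ − ⌈(5·112)/153⌉ = ⌈672/153⌉ − ⌈560/153⌉ = 5 − 4 = 1
n=6: ⌈(7·112)/153⌉ − ⌈(6·112)/153⌉ = ⌈784/153⌉ − ⌈672/153⌉ = 6 − 5 = 1
n=7: ⌈(8·112)/153⌉ − ⌈(7·112)/153⌉ = ⌈896/153⌉ − ⌈784/153⌉ = 6 − 6 = 0
n=8: ⌈(9·112)/153⌉ − ⌈(8·112)/153⌉ = ⌈1008/153⌉ − ⌈896/153⌉ = 7 − 6 = 1
n=9: ⌈(10·112)/153⌉ − ⌈(9·112)/153⌉ = ⌈1120/153⌉ − ⌈1008/153⌉ = 8 − 7 = 1
n=10: ⌈(11·112)/153⌉ − ⌈(10·112)/153⌉ = ⌈1232/153⌉ − ⌈1120/153⌉ = 9 − 8 = 1
n=11: ⌈(12·112)/153⌉ − ⌈(11·112)/153⌉ = ⌈1344/153⌉ − ⌈1232/153⌉ = 9 − 9 = 0
n=12: ⌈(13·112)/153⌉ − ⌈(12·112)/153⌉ = ⌈1456/153⌉ − ⌈1344/153⌉ = 10 − 9 = 1
n=13: ⌈(14·112)/153⌉ − ⌈(13·112)/153⌉ = ⌈1568/153⌉ − ⌈1456/153⌉ = 11 − 10 = 1
n=14: ⌈(15·112)/153⌉ − ⌈(14·112)/153⌉ = ⌈1680/153⌉ − ⌈1568/153⌉ = 11 − 11 = 0
n=15: ⌈(16·112)/153⌉ − ⌈(15·112)/153⌉ = ⌈1792/153⌉ − ⌈1680/153⌉ = 12 − 11 = 1
n=16: ⌈(17·112)/153⌉ − ⌈(16·112)/153⌉ = ⌈1904/153⌉ − ⌈1792/153⌉ = 13 − 12 = 1
n=17: ⌈(18·112)/153⌉ − ⌈(17·112)/153⌉ = ⌈2016/153⌉ − ⌈1904/153⌉ = 14 − 13 = 1
n=18: ⌈(19·112)/153⌉ − ⌈(18·112)/153⌉ = ⌈2128/153⌉ − ⌈2016/153⌉ = 14 − 14 = 0
n=19: ⌈(20·112)/153⌉ − ⌈(19·112)/153⌉ = ⌈2240/153⌉ − ⌈2128/153⌉ = 15 − 14 = 1
n=20: ⌈(21·112)/153⌉ − ⌈(20·112)/153⌉ = ⌈2352/153⌉ − ⌈2240/153⌉ = 16 − 15 = 1
n=21: ⌈(22·112)/153⌉ − ⌈(21·112)/153⌉ = ⌈2464/153⌉ − ⌈2352/153⌉ = 17 − 16 = 1
n=22: ⌈(23·112)/153⌉ − ⌈(22·112)/153⌉ = ⌈2576/153⌉ − ⌈2464/153⌉ = 17 − 17 = 0
n=23: ⌈(24·112)/153⌉ − ⌈(23·112)/153⌉ = ⌈2688/153⌉ − ⌈2576/153⌉ = 18 − 17 = 1
n=24: ⌈(25·112)/153⌉ − ⌈(24·112)/153⌉ = ⌈2800/153⌉ − ⌈2688/153⌉ = 19 − 18 = 1
n=25: ⌈(26·112)/153⌉ − ⌈(25·112)/153⌉ = ⌈2912/153⌉ − ⌈2800/153⌉ = 20 − 19 = 1
n=26: ⌈(27·112)/153⌉ − ⌈(26·112)/153⌉ = ⌈3024/153⌉ − ⌈2912/153⌉ = 20 − 20 = 0
n=27: ⌈(28·112)/153⌉ − ⌈(27·112)/153⌉ = ⌈3136/153⌉ − ⌈3024/153⌉ = 21 − 20 = 1
n=28: ⌈(29·112)/153⌉ − ⌈(28·112)/153⌉ = ⌈3248/153⌉ − ⌈3136/153⌉ = 22 − 21 = 1
n=29: ⌈(30·112)/153⌉ − ⌈(29·112)/153⌉ = ⌈3360/153⌉ − ⌈3248/153⌉ = 22 − 22 = 0
n=30: ⌈(31·112)/153⌉ − ⌈(30·112)/153⌉ = ⌈3472/153⌉ − ⌈3360/153⌉ = 23 − 22 = 1
n=31: ⌈(32·112)/153⌉ − ⌈(31·112)/153⌉ = ⌈3584/153⌉ − ⌈3472/153⌉ = 24 − 23 = 1
n=32: ⌈(33·112)/153⌉ − ⌈(32·112)/153⌉ = ⌈3696/153⌉ − ⌈3584/153⌉ = 25 − 24 = 1
n=33: ⌈(34·112)/153⌉ − ⌈(33·112)/153⌉ = ⌈3808/153⌉ − ⌈3696/153⌉ = 25 − 25 = 0
n=34: ⌈(35·112)/153⌉ − ⌈(34·112)/153⌉ = ⌈3920/153⌉ − ⌈3808/153⌉ = 26 − 25 = 1
n=35: ⌈(36·112)/153⌉ − ⌈(35·112)/153⌉ = ⌈4032/153⌉ − ⌈3920/153⌉ = 27 − 26 = 1
n=36: ⌈(37·112)/153⌉ − ⌈(36·112)/153⌉ = ⌈4144/153⌉ − ⌈4032/153⌉ = 28 − 27 = 1
n=37: ⌈(38·112)/153⌉ − ⌈(37·112)/153⌉ = ⌈4256/153⌉ − ⌈4144/153⌉ = 28 − 28 = 0
n=38: ⌈(39·112)/153⌉ − ⌈(38·112)/153⌉ = ⌈4368/153⌉ − ⌈4256/153⌉ = 29 − 28 = 1
n=39: ⌈(40·112)/153⌉ − ⌈(39·112)/153⌉ = ⌈4480/153⌉ − ⌈4368/153⌉ = 30 − 29 = 1
n=40: ⌈(41·112)/153⌉ − ⌈(40·112)/153⌉ = ⌈4592/153⌉ − ⌈4480/153⌉ = 31 − 30 = 1
n=41: ⌈(42·112)/153⌉ − ⌈(41·112)/153⌉ = ⌈4704/153⌉ − ⌈4592/153⌉ = 31 − 31 = 0
n=42: ⌈(43·112)/153⌉ − ⌈(42·112)/153⌉ = ⌈4816/153⌉ − ⌈4704/153⌉ = 32 − 31 = 1
n=43: ⌈(44·112)/153⌉ − ⌈(43·112)/153⌉ = ⌈4928/153⌉ − ⌈4816/153⌉ = 33 − 32 = 1
n=44: ⌈(45·112)/153⌉ − ⌈(44·112)/153⌉ = ⌈5040/153⌉ − ⌈4928/153⌉ = 33 − 33 = 0
n=45: ⌈(46·112)/153⌉ − ⌈(45·112)/153⌉ = ⌈5152/153⌉ − ⌈5040/153⌉ = 34 − 33 = 1
n=46: ⌈(47·112)/153⌉ − ⌈(46·112)/153⌉ = ⌈5264/153⌉ − ⌈5152/153⌉ = 35 − 34 = 1
n=47: ⌈(48·112)/153⌉ − ⌈(47·112)/153⌉ = ⌈5376/153⌉ − ⌈5264/153⌉ = 36 − 35 = 1
n=48: ⌈(49·112)/153⌉ − ⌈(48·112)/153⌉ = ⌈5488/153⌉ − ⌈5376/153⌉ = 36 − 36 = 0
n=49: ⌈(50·112)/153⌉ − ⌈(49·112)/153⌉ = ⌈5600/153⌉ − ⌈5488/153⌉ = 37 − 36 = 1
n=50: ⌈(51·112)/153⌉ − ⌈(50·112)/153⌉ = ⌈5712/153⌉ − ⌈5600/153⌉ = 38 − 37 = 1
n=51: ⌈(52·112)/153⌉ − ⌈(51·112)/153⌉ = ⌈5824/153⌉ − ⌈5712/153⌉ = 39 − 38 = 1
n=52: ⌈(53·112)/153⌉ − ⌈(52·112)/153⌉ = ⌈5936/153⌉ − ⌈5824/153⌉ = 39 − 39 = 0
n=53: ⌈(54·112)/153⌉ − ⌈(53·112)/153⌉ = ⌈6048/153⌉ − ⌈5936/153⌉ = 40 − 39 = 1
n=54: ⌈(55·112)/153⌉ − ⌈(54·112)/153⌉ = ⌈6160/153⌉ − ⌈6048/153⌉ = 41 − 40 = 1
n=55: ⌈(56·112)/153⌉ − ⌈(55·112)/153⌉ = ⌈6272/153⌉ − ⌈6160/153⌉ = 41 − 41 = 0
n=56: ⌈(57·112)/153⌉ − ⌈(56·112)/153⌉ = ⌈6384/153⌉ − ⌈6272/153⌉ = 42 − 41 = 1
n=57: ⌈(58·112)/153⌉ − ⌈(57·112)/153⌉ = ⌈6496/153⌉ − ⌈6384/153⌉ = 43 − 42 = 1
n=58: ⌈(59·112)/153⌉ − ⌈(58·112)/153⌉ = ⌈6608/153⌉ − ⌈6496/153⌉ = 44 − 43 = 1
n=59: ⌈(60·112)/153⌉ − ⌈(59·112)/153⌉ = ⌈6720/153⌉ − ⌈6608/153⌉ = 44 − 44 = 0
n=60: ⌈(61·112)/153⌉ − ⌈(60·112)/153⌉ = ⌈6832/153⌉ − ⌈6720/153⌉ = 45 − 44 = 1
n=61: ⌈(62·112)/153⌉ − ⌈(61·112)/153⌉ = ⌈6944/153⌉ − ⌈6832/153⌉ = 46 − 45 = 1
n=62: ⌈(63·112)/153⌉ − ⌈(62·112)/153⌉ = ⌈7056/153⌉ − ⌈6944/153⌉ = 47 − 46 = 1
n=63: ⌈(64·112)/153⌉ − ⌈(63·112)/153⌉ = ⌈7168/153⌉ − ⌈7056/153⌉ = 47 − 47 = 0
n=64: ⌈(65·112)/153⌉ − ⌈(64·112)/153⌉ = ⌈7280/153⌉ − ⌈7168/153⌉ = 48 − 47 = 1
n=65: ⌈(66·112)/153⌉ − ⌈(65·112)/153⌉ = ⌈7392/153⌉ − ⌈7280/153⌉ = 49 − 48 = 1
n=66: ⌈(67·112)/153⌉ − ⌈(66·112)/153⌉ = ⌈7504/153⌉ − ⌈7392/153⌉ = 50 − 49 = 1
n=67: ⌈(68·112)/153⌉ − ⌈(67·112)/153⌉ = ⌈7616/153⌉ − ⌈7504/153⌉ = 50 − 50 = 0
n=68: ⌈(69·112)/153⌉ − ⌈(68·112)/153⌉ = ⌈7728/153⌉ − ⌈7616/153⌉ = 51 − 50 = 1
n=69: ⌈(70·112)/153⌉ − ⌈(69·112)/153⌉ = ⌈7840/153⌉ − ⌈7728/153⌉ = 52 − 51 = 1
n=70: ⌈(71·112)/153⌉ − ⌈(70·112)/153⌉ = ⌈7952/153⌉ − ⌈7840/153⌉ = 52 − 52 = 0
n=71: ⌈(72·112)/153⌉ − ⌈(71·112)/153⌉ = ⌈8064/153⌉ − ⌈7952/153⌉ = 53 − 52 = 1
n=72: ⌈(73·112)/153⌉ − ⌈(72·112)/153⌉ = ⌈8176/153⌉ − ⌈8064/153⌉ = 54 − 53 = 1
n=73: ⌈(74·112)/153⌉ − ⌈(73·112)/153⌉ = ⌈8288/153⌉ − ⌈8176/153⌉ = 55 − 54 = 1
n=74: ⌈(75·112)/153⌉ − ⌈(74·112)/153⌉ = ⌈8400/153⌉ − ⌈8288/153⌉ = 55 − 55 = 0
n=75: ⌈(76·112)/153⌉ − ⌈(75·112)/153⌉ = ⌈8512/153⌉ − ⌈8400/153⌉ = 56 − 55 = 1
n=76: ⌈(77·112)/153⌉ − ⌈(76·112)/153⌉ = ⌈8624/153⌉ − ⌈8512/153⌉ = 57 − 56 = 1
n=77: ⌈(78·112)/153⌉ − ⌈(77·112)/153⌉ = ⌈8736/153⌉ − ⌈8624/153⌉ = 58 − 57 = 1
n=78: ⌈(79·112)/153⌉ − ⌈(78·112)/153⌉ = ⌈8848/153⌉ − ⌈8736/153⌉ = 58 − 58 = 0
n=79: ⌈(80·112)/153⌉ − ⌈(79·112)/153⌉ = ⌈8960/153⌉ − ⌈8848/153⌉ = 59 − 58 = 1
n=80: ⌈(81·112)/153⌉ − ⌈(80·112)/153⌉ = ⌈9072/153⌉ − ⌈8960/153⌉ = 60 − 59 = 1
n=81: ⌈(82·112)/153⌉ − ⌈(81·112)/153⌉ = ⌈9184/153⌉ − ⌈9072/153⌉ = 61 − 60 = 1
n=82: ⌈(83·112)/153⌉ − ⌈(82·112)/153⌉ = ⌈9296/153⌉ − ⌈9184/153⌉ = 61 − 61 = 0
n=83: ⌈(84·112)/153⌉ − ⌈(83·112)/153⌉ = ⌈9408/153⌉ − ⌈9296/153⌉ = 62 − 61 = 1
n=84: ⌈(85·112)/153⌉ − ⌈(84·112)/153⌉ = ⌈9520/153⌉ − ⌈9408/153⌉ = 63 − 62 = 1
n=85: ⌈(86·112)/153⌉ − ⌈(85·112)/153⌉ = ⌈9632/153⌉ − ⌈9520/153⌉ = 63 − 63 = 0
n=86: ⌈(87·112)/153⌉ − ⌈(86·112)/153⌉ = ⌈9744/153⌉ − ⌈9632/153⌉ = 64 − 63 = 1
n=87: ⌈(88·112)/153⌉ − ⌈(87·112)/153⌉ = ⌈9856/153⌉ − ⌈9744/153⌉ = 65 − 64 = 1


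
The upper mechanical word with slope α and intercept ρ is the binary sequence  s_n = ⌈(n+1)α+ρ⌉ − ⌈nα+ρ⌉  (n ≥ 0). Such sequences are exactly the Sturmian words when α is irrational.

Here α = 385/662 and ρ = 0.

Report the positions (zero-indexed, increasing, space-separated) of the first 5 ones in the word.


0 1 3 5 6

n=0: ⌈385/662⌉−⌈0/662⌉ = 1−0 = 1  ← one
n=1: ⌈770/662⌉−⌈385/662⌉ = 2−1 = 1  ← one
n=2: ⌈1155/662⌉−⌈770/662⌉ = 2−2 = 0
n=3: ⌈1540/662⌉−⌈1155/662⌉ = 3−2 = 1  ← one
n=4: ⌈1925/662⌉−⌈1540/662⌉ = 3−3 = 0
n=5: ⌈2310/662⌉−⌈1925/662⌉ = 4−3 = 1  ← one
n=6: ⌈2695/662⌉−⌈2310/662⌉ = 5−4 = 1  ← one
positions of the first 5 ones: 0 1 3 5 6


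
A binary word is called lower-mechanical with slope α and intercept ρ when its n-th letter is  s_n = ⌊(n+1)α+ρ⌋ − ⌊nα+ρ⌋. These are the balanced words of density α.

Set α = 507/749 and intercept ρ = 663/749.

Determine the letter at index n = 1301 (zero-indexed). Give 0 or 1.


1

(n+1)α + ρ = (1302·507 + 663) / 749 = 660777/749
nα + ρ     = (1301·507 + 663) / 749 = 660270/749
⌊660777/749⌋ = 882,  ⌊660270/749⌋ = 881
s_{1301} = 882 − 881 = 1


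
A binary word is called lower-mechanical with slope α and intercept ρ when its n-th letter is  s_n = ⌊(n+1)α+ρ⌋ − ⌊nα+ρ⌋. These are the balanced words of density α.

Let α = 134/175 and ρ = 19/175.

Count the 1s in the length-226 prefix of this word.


#1s = Σ_{n=0}^{225} s_n = Σ_{n=0}^{225} (⌊(n+1)α+ρ⌋ − ⌊nα+ρ⌋)
the sum telescopes: every ⌊nα+ρ⌋ with 0 < n < 226 appears once with + and once with −, leaving ⌊226α+ρ⌋ − ⌊0·α+ρ⌋
226α + ρ = (226·134 + 19) / 175 = 30303/175
ρ = 19/175
⌊30303/175⌋ = 173,  ⌊19/175⌋ = 0
#1s = 173 − 0 = 173

173


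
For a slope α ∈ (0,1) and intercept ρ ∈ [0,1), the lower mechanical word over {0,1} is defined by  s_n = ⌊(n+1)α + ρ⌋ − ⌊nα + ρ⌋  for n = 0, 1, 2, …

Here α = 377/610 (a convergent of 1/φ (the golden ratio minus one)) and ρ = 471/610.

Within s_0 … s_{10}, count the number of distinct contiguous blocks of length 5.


5

t_n = ⌊(n·377+471)/610⌋ for n = 0 … 11:
  n=0…9: ⌊471/610⌋=0 ⌊848/610⌋=1 ⌊1225/610⌋=2 ⌊1602/610⌋=2 ⌊1979/610⌋=3 ⌊2356/610⌋=3 ⌊2733/610⌋=4 ⌊3110/610⌋=5 ⌊3487/610⌋=5 ⌊3864/610⌋=6
  n=10…11: ⌊4241/610⌋=6 ⌊4618/610⌋=7
s_n = t_(n+1) − t_n for n = 0 … 10 gives
prefix = 11010110101
slide a length-5 window over [0..4] … [6..10] (7 windows); first occurrence of each distinct factor:
  [  0..  4] 11010
  [  1..  5] 10101
  [  2..  6] 01011
  [  3..  7] 10110
  [  4..  8] 01101
  (the other 2 windows repeat one of these)
distinct factors: {01011, 01101, 10101, 10110, 11010}
count = 5  (Sturmian bound for length 5 is 6)


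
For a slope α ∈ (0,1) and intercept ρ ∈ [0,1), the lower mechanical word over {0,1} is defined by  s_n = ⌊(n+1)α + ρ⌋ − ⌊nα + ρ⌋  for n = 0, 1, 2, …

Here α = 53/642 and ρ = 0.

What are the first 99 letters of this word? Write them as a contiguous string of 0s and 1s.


n=0: ⌊(1·53)/642⌋ − ⌊(0·53)/642⌋ = ⌊53/642⌋ − ⌊0/642⌋ = 0 − 0 = 0
n=1: ⌊(2·53)/642⌋ − ⌊(1·53)/642⌋ = ⌊106/642⌋ − ⌊53/642⌋ = 0 − 0 = 0
n=2: ⌊(3·53)/642⌋ − ⌊(2·53)/642⌋ = ⌊159/642⌋ − ⌊106/642⌋ = 0 − 0 = 0
n=3: ⌊(4·53)/642⌋ − ⌊(3·53)/642⌋ = ⌊212/642⌋ − ⌊159/642⌋ = 0 − 0 = 0
n=4: ⌊(5·53)/642⌋ − ⌊(4·53)/642⌋ = ⌊265/642⌋ − ⌊212/642⌋ = 0 − 0 = 0
n=5: ⌊(6·53)/642⌋ − ⌊(5·53)/642⌋ = ⌊318/642⌋ − ⌊265/642⌋ = 0 − 0 = 0
n=6: ⌊(7·53)/642⌋ − ⌊(6·53)/642⌋ = ⌊371/642⌋ − ⌊318/642⌋ = 0 − 0 = 0
n=7: ⌊(8·53)/642⌋ − ⌊(7·53)/642⌋ = ⌊424/642⌋ − ⌊371/642⌋ = 0 − 0 = 0
n=8: ⌊(9·53)/642⌋ − ⌊(8·53)/642⌋ = ⌊477/642⌋ − ⌊424/642⌋ = 0 − 0 = 0
n=9: ⌊(10·53)/642⌋ − ⌊(9·53)/642⌋ = ⌊530/642⌋ − ⌊477/642⌋ = 0 − 0 = 0
n=10: ⌊(11·53)/642⌋ − ⌊(10·53)/642⌋ = ⌊583/642⌋ − ⌊530/642⌋ = 0 − 0 = 0
n=11: ⌊(12·53)/642⌋ − ⌊(11·53)/642⌋ = ⌊636/642⌋ − ⌊583/642⌋ = 0 − 0 = 0
n=12: ⌊(13·53)/642⌋ − ⌊(12·53)/642⌋ = ⌊689/642⌋ − ⌊636/642⌋ = 1 − 0 = 1
n=13: ⌊(14·53)/642⌋ − ⌊(13·53)/642⌋ = ⌊742/642⌋ − ⌊689/642⌋ = 1 − 1 = 0
n=14: ⌊(15·53)/642⌋ − ⌊(14·53)/642⌋ = ⌊795/642⌋ − ⌊742/642⌋ = 1 − 1 = 0
n=15: ⌊(16·53)/642⌋ − ⌊(15·53)/642⌋ = ⌊848/642⌋ − ⌊795/642⌋ = 1 − 1 = 0
n=16: ⌊(17·53)/642⌋ − ⌊(16·53)/642⌋ = ⌊901/642⌋ − ⌊848/642⌋ = 1 − 1 = 0
n=17: ⌊(18·53)/642⌋ − ⌊(17·53)/642⌋ = ⌊954/642⌋ − ⌊901/642⌋ = 1 − 1 = 0
n=18: ⌊(19·53)/642⌋ − ⌊(18·53)/642⌋ = ⌊1007/642⌋ − ⌊954/642⌋ = 1 − 1 = 0
n=19: ⌊(20·53)/642⌋ − ⌊(19·53)/642⌋ = ⌊1060/642⌋ − ⌊1007/642⌋ = 1 − 1 = 0
n=20: ⌊(21·53)/642⌋ − ⌊(20·53)/642⌋ = ⌊1113/642⌋ − ⌊1060/642⌋ = 1 − 1 = 0
n=21: ⌊(22·53)/642⌋ − ⌊(21·53)/642⌋ = ⌊1166/642⌋ − ⌊1113/642⌋ = 1 − 1 = 0
n=22: ⌊(23·53)/642⌋ − ⌊(22·53)/642⌋ = ⌊1219/642⌋ − ⌊1166/642⌋ = 1 − 1 = 0
n=23: ⌊(24·53)/642⌋ − ⌊(23·53)/642⌋ = ⌊1272/642⌋ − ⌊1219/642⌋ = 1 − 1 = 0
n=24: ⌊(25·53)/642⌋ − ⌊(24·53)/642⌋ = ⌊1325/642⌋ − ⌊1272/642⌋ = 2 − 1 = 1
n=25: ⌊(26·53)/642⌋ − ⌊(25·53)/642⌋ = ⌊1378/642⌋ − ⌊1325/642⌋ = 2 − 2 = 0
n=26: ⌊(27·53)/642⌋ − ⌊(26·53)/642⌋ = ⌊1431/642⌋ − ⌊1378/642⌋ = 2 − 2 = 0
n=27: ⌊(28·53)/642⌋ − ⌊(27·53)/642⌋ = ⌊1484/642⌋ − ⌊1431/642⌋ = 2 − 2 = 0
n=28: ⌊(29·53)/642⌋ − ⌊(28·53)/642⌋ = ⌊1537/642⌋ − ⌊1484/642⌋ = 2 − 2 = 0
n=29: ⌊(30·53)/642⌋ − ⌊(29·53)/642⌋ = ⌊1590/642⌋ − ⌊1537/642⌋ = 2 − 2 = 0
n=30: ⌊(31·53)/642⌋ − ⌊(30·53)/642⌋ = ⌊1643/642⌋ − ⌊1590/642⌋ = 2 − 2 = 0
n=31: ⌊(32·53)/642⌋ − ⌊(31·53)/642⌋ = ⌊1696/642⌋ − ⌊1643/642⌋ = 2 − 2 = 0
n=32: ⌊(33·53)/642⌋ − ⌊(32·53)/642⌋ = ⌊1749/642⌋ − ⌊1696/642⌋ = 2 − 2 = 0
n=33: ⌊(34·53)/642⌋ − ⌊(33·53)/642⌋ = ⌊1802/642⌋ − ⌊1749/642⌋ = 2 − 2 = 0
n=34: ⌊(35·53)/642⌋ − ⌊(34·53)/642⌋ = ⌊1855/642⌋ − ⌊1802/642⌋ = 2 − 2 = 0
n=35: ⌊(36·53)/642⌋ − ⌊(35·53)/642⌋ = ⌊1908/642⌋ − ⌊1855/642⌋ = 2 − 2 = 0
n=36: ⌊(37·53)/642⌋ − ⌊(36·53)/642⌋ = ⌊1961/642⌋ − ⌊1908/642⌋ = 3 − 2 = 1
n=37: ⌊(38·53)/642⌋ − ⌊(37·53)/642⌋ = ⌊2014/642⌋ − ⌊1961/642⌋ = 3 − 3 = 0
n=38: ⌊(39·53)/642⌋ − ⌊(38·53)/642⌋ = ⌊2067/642⌋ − ⌊2014/642⌋ = 3 − 3 = 0
n=39: ⌊(40·53)/642⌋ − ⌊(39·53)/642⌋ = ⌊2120/642⌋ − ⌊2067/642⌋ = 3 − 3 = 0
n=40: ⌊(41·53)/642⌋ − ⌊(40·53)/642⌋ = ⌊2173/642⌋ − ⌊2120/642⌋ = 3 − 3 = 0
n=41: ⌊(42·53)/642⌋ − ⌊(41·53)/642⌋ = ⌊2226/642⌋ − ⌊2173/642⌋ = 3 − 3 = 0
n=42: ⌊(43·53)/642⌋ − ⌊(42·53)/642⌋ = ⌊2279/642⌋ − ⌊2226/642⌋ = 3 − 3 = 0
n=43: ⌊(44·53)/642⌋ − ⌊(43·53)/642⌋ = ⌊2332/642⌋ − ⌊2279/642⌋ = 3 − 3 = 0
n=44: ⌊(45·53)/642⌋ − ⌊(44·53)/642⌋ = ⌊2385/642⌋ − ⌊2332/642⌋ = 3 − 3 = 0
n=45: ⌊(46·53)/642⌋ − ⌊(45·53)/642⌋ = ⌊2438/642⌋ − ⌊2385/642⌋ = 3 − 3 = 0
n=46: ⌊(47·53)/642⌋ − ⌊(46·53)/642⌋ = ⌊2491/642⌋ − ⌊2438/642⌋ = 3 − 3 = 0
n=47: ⌊(48·53)/642⌋ − ⌊(47·53)/642⌋ = ⌊2544/642⌋ − ⌊2491/642⌋ = 3 − 3 = 0
n=48: ⌊(49·53)/642⌋ − ⌊(48·53)/642⌋ = ⌊2597/642⌋ − ⌊2544/642⌋ = 4 − 3 = 1
n=49: ⌊(50·53)/642⌋ − ⌊(49·53)/642⌋ = ⌊2650/642⌋ − ⌊2597/642⌋ = 4 − 4 = 0
n=50: ⌊(51·53)/642⌋ − ⌊(50·53)/642⌋ = ⌊2703/642⌋ − ⌊2650/642⌋ = 4 − 4 = 0
n=51: ⌊(52·53)/642⌋ − ⌊(51·53)/642⌋ = ⌊2756/642⌋ − ⌊2703/642⌋ = 4 − 4 = 0
n=52: ⌊(53·53)/642⌋ − ⌊(52·53)/642⌋ = ⌊2809/642⌋ − ⌊2756/642⌋ = 4 − 4 = 0
n=53: ⌊(54·53)/642⌋ − ⌊(53·53)/642⌋ = ⌊2862/642⌋ − ⌊2809/642⌋ = 4 − 4 = 0
n=54: ⌊(55·53)/642⌋ − ⌊(54·53)/642⌋ = ⌊2915/642⌋ − ⌊2862/642⌋ = 4 − 4 = 0
n=55: ⌊(56·53)/642⌋ − ⌊(55·53)/642⌋ = ⌊2968/642⌋ − ⌊2915/642⌋ = 4 − 4 = 0
n=56: ⌊(57·53)/642⌋ − ⌊(56·53)/642⌋ = ⌊3021/642⌋ − ⌊2968/642⌋ = 4 − 4 = 0
n=57: ⌊(58·53)/642⌋ − ⌊(57·53)/642⌋ = ⌊3074/642⌋ − ⌊3021/642⌋ = 4 − 4 = 0
n=58: ⌊(59·53)/642⌋ − ⌊(58·53)/642⌋ = ⌊3127/642⌋ − ⌊3074/642⌋ = 4 − 4 = 0
n=59: ⌊(60·53)/642⌋ − ⌊(59·53)/642⌋ = ⌊3180/642⌋ − ⌊3127/642⌋ = 4 − 4 = 0
n=60: ⌊(61·53)/642⌋ − ⌊(60·53)/642⌋ = ⌊3233/642⌋ − ⌊3180/642⌋ = 5 − 4 = 1
n=61: ⌊(62·53)/642⌋ − ⌊(61·53)/642⌋ = ⌊3286/642⌋ − ⌊3233/642⌋ = 5 − 5 = 0
n=62: ⌊(63·53)/642⌋ − ⌊(62·53)/642⌋ = ⌊3339/642⌋ − ⌊3286/642⌋ = 5 − 5 = 0
n=63: ⌊(64·53)/642⌋ − ⌊(63·53)/642⌋ = ⌊3392/642⌋ − ⌊3339/642⌋ = 5 − 5 = 0
n=64: ⌊(65·53)/642⌋ − ⌊(64·53)/642⌋ = ⌊3445/642⌋ − ⌊3392/642⌋ = 5 − 5 = 0
n=65: ⌊(66·53)/642⌋ − ⌊(65·53)/642⌋ = ⌊3498/642⌋ − ⌊3445/642⌋ = 5 − 5 = 0
n=66: ⌊(67·53)/642⌋ − ⌊(66·53)/642⌋ = ⌊3551/642⌋ − ⌊3498/642⌋ = 5 − 5 = 0
n=67: ⌊(68·53)/642⌋ − ⌊(67·53)/642⌋ = ⌊3604/642⌋ − ⌊3551/642⌋ = 5 − 5 = 0
n=68: ⌊(69·53)/642⌋ − ⌊(68·53)/642⌋ = ⌊3657/642⌋ − ⌊3604/642⌋ = 5 − 5 = 0
n=69: ⌊(70·53)/642⌋ − ⌊(69·53)/642⌋ = ⌊3710/642⌋ − ⌊3657/642⌋ = 5 − 5 = 0
n=70: ⌊(71·53)/642⌋ − ⌊(70·53)/642⌋ = ⌊3763/642⌋ − ⌊3710/642⌋ = 5 − 5 = 0
n=71: ⌊(72·53)/642⌋ − ⌊(71·53)/642⌋ = ⌊3816/642⌋ − ⌊3763/642⌋ = 5 − 5 = 0
n=72: ⌊(73·53)/642⌋ − ⌊(72·53)/642⌋ = ⌊3869/642⌋ − ⌊3816/642⌋ = 6 − 5 = 1
n=73: ⌊(74·53)/642⌋ − ⌊(73·53)/642⌋ = ⌊3922/642⌋ − ⌊3869/642⌋ = 6 − 6 = 0
n=74: ⌊(75·53)/642⌋ − ⌊(74·53)/642⌋ = ⌊3975/642⌋ − ⌊3922/642⌋ = 6 − 6 = 0
n=75: ⌊(76·53)/642⌋ − ⌊(75·53)/642⌋ = ⌊4028/642⌋ − ⌊3975/642⌋ = 6 − 6 = 0
n=76: ⌊(77·53)/642⌋ − ⌊(76·53)/642⌋ = ⌊4081/642⌋ − ⌊4028/642⌋ = 6 − 6 = 0
n=77: ⌊(78·53)/642⌋ − ⌊(77·53)/642⌋ = ⌊4134/642⌋ − ⌊4081/642⌋ = 6 − 6 = 0
n=78: ⌊(79·53)/642⌋ − ⌊(78·53)/642⌋ = ⌊4187/642⌋ − ⌊4134/642⌋ = 6 − 6 = 0
n=79: ⌊(80·53)/642⌋ − ⌊(79·53)/642⌋ = ⌊4240/642⌋ − ⌊4187/642⌋ = 6 − 6 = 0
n=80: ⌊(81·53)/642⌋ − ⌊(80·53)/642⌋ = ⌊4293/642⌋ − ⌊4240/642⌋ = 6 − 6 = 0
n=81: ⌊(82·53)/642⌋ − ⌊(81·53)/642⌋ = ⌊4346/642⌋ − ⌊4293/642⌋ = 6 − 6 = 0
n=82: ⌊(83·53)/642⌋ − ⌊(82·53)/642⌋ = ⌊4399/642⌋ − ⌊4346/642⌋ = 6 − 6 = 0
n=83: ⌊(84·53)/642⌋ − ⌊(83·53)/642⌋ = ⌊4452/642⌋ − ⌊4399/642⌋ = 6 − 6 = 0
n=84: ⌊(85·53)/642⌋ − ⌊(84·53)/642⌋ = ⌊4505/642⌋ − ⌊4452/642⌋ = 7 − 6 = 1
n=85: ⌊(86·53)/642⌋ − ⌊(85·53)/642⌋ = ⌊4558/642⌋ − ⌊4505/642⌋ = 7 − 7 = 0
n=86: ⌊(87·53)/642⌋ − ⌊(86·53)/642⌋ = ⌊4611/642⌋ − ⌊4558/642⌋ = 7 − 7 = 0
n=87: ⌊(88·53)/642⌋ − ⌊(87·53)/642⌋ = ⌊4664/642⌋ − ⌊4611/642⌋ = 7 − 7 = 0
n=88: ⌊(89·53)/642⌋ − ⌊(88·53)/642⌋ = ⌊4717/642⌋ − ⌊4664/642⌋ = 7 − 7 = 0
n=89: ⌊(90·53)/642⌋ − ⌊(89·53)/642⌋ = ⌊4770/642⌋ − ⌊4717/642⌋ = 7 − 7 = 0
n=90: ⌊(91·53)/642⌋ − ⌊(90·53)/642⌋ = ⌊4823/642⌋ − ⌊4770/642⌋ = 7 − 7 = 0
n=91: ⌊(92·53)/642⌋ − ⌊(91·53)/642⌋ = ⌊4876/642⌋ − ⌊4823/642⌋ = 7 − 7 = 0
n=92: ⌊(93·53)/642⌋ − ⌊(92·53)/642⌋ = ⌊4929/642⌋ − ⌊4876/642⌋ = 7 − 7 = 0
n=93: ⌊(94·53)/642⌋ − ⌊(93·53)/642⌋ = ⌊4982/642⌋ − ⌊4929/642⌋ = 7 − 7 = 0
n=94: ⌊(95·53)/642⌋ − ⌊(94·53)/642⌋ = ⌊5035/642⌋ − ⌊4982/642⌋ = 7 − 7 = 0
n=95: ⌊(96·53)/642⌋ − ⌊(95·53)/642⌋ = ⌊5088/642⌋ − ⌊5035/642⌋ = 7 − 7 = 0
n=96: ⌊(97·53)/642⌋ − ⌊(96·53)/642⌋ = ⌊5141/642⌋ − ⌊5088/642⌋ = 8 − 7 = 1
n=97: ⌊(98·53)/642⌋ − ⌊(97·53)/642⌋ = ⌊5194/642⌋ − ⌊5141/642⌋ = 8 − 8 = 0
n=98: ⌊(99·53)/642⌋ − ⌊(98·53)/642⌋ = ⌊5247/642⌋ − ⌊5194/642⌋ = 8 − 8 = 0

000000000000100000000000100000000000100000000000100000000000100000000000100000000000100000000000100


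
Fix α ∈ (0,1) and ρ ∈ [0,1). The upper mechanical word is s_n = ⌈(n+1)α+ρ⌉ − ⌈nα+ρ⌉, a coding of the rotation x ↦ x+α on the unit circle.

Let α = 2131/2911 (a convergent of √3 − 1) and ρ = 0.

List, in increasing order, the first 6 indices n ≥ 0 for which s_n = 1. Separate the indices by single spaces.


n=0: ⌈2131/2911⌉−⌈0/2911⌉ = 1−0 = 1  ← one
n=1: ⌈4262/2911⌉−⌈2131/2911⌉ = 2−1 = 1  ← one
n=2: ⌈6393/2911⌉−⌈4262/2911⌉ = 3−2 = 1  ← one
n=3: ⌈8524/2911⌉−⌈6393/2911⌉ = 3−3 = 0
n=4: ⌈10655/2911⌉−⌈8524/2911⌉ = 4−3 = 1  ← one
n=5: ⌈12786/2911⌉−⌈10655/2911⌉ = 5−4 = 1  ← one
n=6: ⌈14917/2911⌉−⌈12786/2911⌉ = 6−5 = 1  ← one
positions of the first 6 ones: 0 1 2 4 5 6

0 1 2 4 5 6


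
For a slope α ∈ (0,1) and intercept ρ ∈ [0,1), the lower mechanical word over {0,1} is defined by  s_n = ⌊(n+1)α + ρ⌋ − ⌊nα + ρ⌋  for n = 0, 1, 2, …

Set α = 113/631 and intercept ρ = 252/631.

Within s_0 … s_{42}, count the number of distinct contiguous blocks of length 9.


t_n = ⌊(n·113+252)/631⌋ for n = 0 … 43:
  n=0…9: ⌊252/631⌋=0 ⌊365/631⌋=0 ⌊478/631⌋=0 ⌊591/631⌋=0 ⌊704/631⌋=1 ⌊817/631⌋=1 ⌊930/631⌋=1 ⌊1043/631⌋=1 ⌊1156/631⌋=1 ⌊1269/631⌋=2
  n=10…19: ⌊1382/631⌋=2 ⌊1495/631⌋=2 ⌊1608/631⌋=2 ⌊1721/631⌋=2 ⌊1834/631⌋=2 ⌊1947/631⌋=3 ⌊2060/631⌋=3 ⌊2173/631⌋=3 ⌊2286/631⌋=3 ⌊2399/631⌋=3
  n=20…29: ⌊2512/631⌋=3 ⌊2625/631⌋=4 ⌊2738/631⌋=4 ⌊2851/631⌋=4 ⌊2964/631⌋=4 ⌊3077/631⌋=4 ⌊3190/631⌋=5 ⌊3303/631⌋=5 ⌊3416/631⌋=5 ⌊3529/631⌋=5
  n=30…39: ⌊3642/631⌋=5 ⌊3755/631⌋=5 ⌊3868/631⌋=6 ⌊3981/631⌋=6 ⌊4094/631⌋=6 ⌊4207/631⌋=6 ⌊4320/631⌋=6 ⌊4433/631⌋=7 ⌊4546/631⌋=7 ⌊4659/631⌋=7
  n=40…43: ⌊4772/631⌋=7 ⌊4885/631⌋=7 ⌊4998/631⌋=7 ⌊5111/631⌋=8
s_n = t_(n+1) − t_n for n = 0 … 42 gives
prefix = 0001000010000010000010000100000100001000001
slide a length-9 window over [0..8] … [34..42] (35 windows); first occurrence of each distinct factor:
  [  0..  8] 000100001
  [  1..  9] 001000010
  [  2.. 10] 010000100
  [  3.. 11] 100001000
  [  4.. 12] 000010000
  [  5.. 13] 000100000
  [  6.. 14] 001000001
  [  7.. 15] 010000010
  [  8.. 16] 100000100
  [  9.. 17] 000001000
  (the other 25 windows repeat one of these)
distinct factors: {000001000, 000010000, 000100000, 000100001, 001000001, 001000010, 010000010, 010000100, 100000100, 100001000}
count = 10  (Sturmian bound for length 9 is 10)

10


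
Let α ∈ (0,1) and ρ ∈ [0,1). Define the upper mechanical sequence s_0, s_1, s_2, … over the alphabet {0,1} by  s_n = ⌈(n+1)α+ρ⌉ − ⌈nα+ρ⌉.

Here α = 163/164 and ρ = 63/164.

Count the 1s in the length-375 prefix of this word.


373

#1s = Σ_{n=0}^{374} s_n = Σ_{n=0}^{374} (⌈(n+1)α+ρ⌉ − ⌈nα+ρ⌉)
the sum telescopes: every ⌈nα+ρ⌉ with 0 < n < 375 appears once with + and once with −, leaving ⌈375α+ρ⌉ − ⌈0·α+ρ⌉
375α + ρ = (375·163 + 63) / 164 = 61188/164
ρ = 63/164
⌈61188/164⌉ = 374,  ⌈63/164⌉ = 1
#1s = 374 − 1 = 373


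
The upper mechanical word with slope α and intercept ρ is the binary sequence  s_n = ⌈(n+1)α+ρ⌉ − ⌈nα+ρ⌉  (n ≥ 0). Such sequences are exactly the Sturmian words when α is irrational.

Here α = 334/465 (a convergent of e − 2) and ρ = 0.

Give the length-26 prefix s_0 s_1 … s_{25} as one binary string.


11101110110111011011101101

n=0: ⌈(1·334)/465⌉ − ⌈(0·334)/465⌉ = ⌈334/465⌉ − ⌈0/465⌉ = 1 − 0 = 1
n=1: ⌈(2·334)/465⌉ − ⌈(1·334)/465⌉ = ⌈668/465⌉ − ⌈334/465⌉ = 2 − 1 = 1
n=2: ⌈(3·334)/465⌉ − ⌈(2·334)/465⌉ = ⌈1002/465⌉ − ⌈668/465⌉ = 3 − 2 = 1
n=3: ⌈(4·334)/465⌉ − ⌈(3·334)/465⌉ = ⌈1336/465⌉ − ⌈1002/465⌉ = 3 − 3 = 0
n=4: ⌈(5·334)/465⌉ − ⌈(4·334)/465⌉ = ⌈1670/465⌉ − ⌈1336/465⌉ = 4 − 3 = 1
n=5: ⌈(6·334)/465⌉ − ⌈(5·334)/465⌉ = ⌈2004/465⌉ − ⌈1670/465⌉ = 5 − 4 = 1
n=6: ⌈(7·334)/465⌉ − ⌈(6·334)/465⌉ = ⌈2338/465⌉ − ⌈2004/465⌉ = 6 − 5 = 1
n=7: ⌈(8·334)/465⌉ − ⌈(7·334)/465⌉ = ⌈2672/465⌉ − ⌈2338/465⌉ = 6 − 6 = 0
n=8: ⌈(9·334)/465⌉ − ⌈(8·334)/465⌉ = ⌈3006/465⌉ − ⌈2672/465⌉ = 7 − 6 = 1
n=9: ⌈(10·334)/465⌉ − ⌈(9·334)/465⌉ = ⌈3340/465⌉ − ⌈3006/465⌉ = 8 − 7 = 1
n=10: ⌈(11·334)/465⌉ − ⌈(10·334)/465⌉ = ⌈3674/465⌉ − ⌈3340/465⌉ = 8 − 8 = 0
n=11: ⌈(12·334)/465⌉ − ⌈(11·334)/465⌉ = ⌈4008/465⌉ − ⌈3674/465⌉ = 9 − 8 = 1
n=12: ⌈(13·334)/465⌉ − ⌈(12·334)/465⌉ = ⌈4342/465⌉ − ⌈4008/465⌉ = 10 − 9 = 1
n=13: ⌈(14·334)/465⌉ − ⌈(13·334)/465⌉ = ⌈4676/465⌉ − ⌈4342/465⌉ = 11 − 10 = 1
n=14: ⌈(15·334)/465⌉ − ⌈(14·334)/465⌉ = ⌈5010/465⌉ − ⌈4676/465⌉ = 11 − 11 = 0
n=15: ⌈(16·334)/465⌉ − ⌈(15·334)/465⌉ = ⌈5344/465⌉ − ⌈5010/465⌉ = 12 − 11 = 1
n=16: ⌈(17·334)/465⌉ − ⌈(16·334)/465⌉ = ⌈5678/465⌉ − ⌈5344/465⌉ = 13 − 12 = 1
n=17: ⌈(18·334)/465⌉ − ⌈(17·334)/465⌉ = ⌈6012/465⌉ − ⌈5678/465⌉ = 13 − 13 = 0
n=18: ⌈(19·334)/465⌉ − ⌈(18·334)/465⌉ = ⌈6346/465⌉ − ⌈6012/465⌉ = 14 − 13 = 1
n=19: ⌈(20·334)/465⌉ − ⌈(19·334)/465⌉ = ⌈6680/465⌉ − ⌈6346/465⌉ = 15 − 14 = 1
n=20: ⌈(21·334)/465⌉ − ⌈(20·334)/465⌉ = ⌈7014/465⌉ − ⌈6680/465⌉ = 16 − 15 = 1
n=21: ⌈(22·334)/465⌉ − ⌈(21·334)/465⌉ = ⌈7348/465⌉ − ⌈7014/465⌉ = 16 − 16 = 0
n=22: ⌈(23·334)/465⌉ − ⌈(22·334)/465⌉ = ⌈7682/465⌉ − ⌈7348/465⌉ = 17 − 16 = 1
n=23: ⌈(24·334)/465⌉ − ⌈(23·334)/465⌉ = ⌈8016/465⌉ − ⌈7682/465⌉ = 18 − 17 = 1
n=24: ⌈(25·334)/465⌉ − ⌈(24·334)/465⌉ = ⌈8350/465⌉ − ⌈8016/465⌉ = 18 − 18 = 0
n=25: ⌈(26·334)/465⌉ − ⌈(25·334)/465⌉ = ⌈8684/465⌉ − ⌈8350/465⌉ = 19 − 18 = 1


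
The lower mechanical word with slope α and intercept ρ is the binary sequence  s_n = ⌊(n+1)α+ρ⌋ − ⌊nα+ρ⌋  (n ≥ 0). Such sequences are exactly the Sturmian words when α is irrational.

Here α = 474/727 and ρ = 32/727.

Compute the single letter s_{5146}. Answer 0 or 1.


(n+1)α + ρ = (5147·474 + 32) / 727 = 2439710/727
nα + ρ     = (5146·474 + 32) / 727 = 2439236/727
⌊2439710/727⌋ = 3355,  ⌊2439236/727⌋ = 3355
s_{5146} = 3355 − 3355 = 0

0


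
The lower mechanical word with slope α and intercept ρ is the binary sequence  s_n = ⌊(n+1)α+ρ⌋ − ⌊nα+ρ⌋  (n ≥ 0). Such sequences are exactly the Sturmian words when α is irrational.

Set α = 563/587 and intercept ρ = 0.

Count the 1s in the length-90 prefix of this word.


86

#1s = Σ_{n=0}^{89} s_n = Σ_{n=0}^{89} (⌊(n+1)α+ρ⌋ − ⌊nα+ρ⌋)
the sum telescopes: every ⌊nα+ρ⌋ with 0 < n < 90 appears once with + and once with −, leaving ⌊90α+ρ⌋ − ⌊0·α+ρ⌋
90α + ρ = (90·563) / 587 = 50670/587
ρ = 0/587
⌊50670/587⌋ = 86,  ⌊0/587⌋ = 0
#1s = 86 − 0 = 86


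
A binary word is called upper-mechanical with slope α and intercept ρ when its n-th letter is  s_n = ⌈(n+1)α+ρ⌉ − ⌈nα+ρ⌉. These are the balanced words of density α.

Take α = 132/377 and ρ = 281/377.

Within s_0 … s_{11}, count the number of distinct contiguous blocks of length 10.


3

t_n = ⌈(n·132+281)/377⌉ for n = 0 … 12:
  n=0…9: ⌈281/377⌉=1 ⌈413/377⌉=2 ⌈545/377⌉=2 ⌈677/377⌉=2 ⌈809/377⌉=3 ⌈941/377⌉=3 ⌈1073/377⌉=3 ⌈1205/377⌉=4 ⌈1337/377⌉=4 ⌈1469/377⌉=4
  n=10…12: ⌈1601/377⌉=5 ⌈1733/377⌉=5 ⌈1865/377⌉=5
s_n = t_(n+1) − t_n for n = 0 … 11 gives
prefix = 100100100100
slide a length-10 window over [0..9] … [2..11] (3 windows); first occurrence of each distinct factor:
  [  0..  9] 1001001001
  [  1.. 10] 0010010010
  [  2.. 11] 0100100100
distinct factors: {0010010010, 0100100100, 1001001001}
count = 3  (Sturmian bound for length 10 is 11)


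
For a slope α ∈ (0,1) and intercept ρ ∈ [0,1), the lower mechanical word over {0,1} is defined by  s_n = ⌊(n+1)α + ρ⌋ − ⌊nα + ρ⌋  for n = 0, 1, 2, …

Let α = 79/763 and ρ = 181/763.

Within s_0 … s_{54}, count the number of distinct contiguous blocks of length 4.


t_n = ⌊(n·79+181)/763⌋ for n = 0 … 55:
  n=0…9: ⌊181/763⌋=0 ⌊260/763⌋=0 ⌊339/763⌋=0 ⌊418/763⌋=0 ⌊497/763⌋=0 ⌊576/763⌋=0 ⌊655/763⌋=0 ⌊734/763⌋=0 ⌊813/763⌋=1 ⌊892/763⌋=1
  n=10…19: ⌊971/763⌋=1 ⌊1050/763⌋=1 ⌊1129/763⌋=1 ⌊1208/763⌋=1 ⌊1287/763⌋=1 ⌊1366/763⌋=1 ⌊1445/763⌋=1 ⌊1524/763⌋=1 ⌊1603/763⌋=2 ⌊1682/763⌋=2
  n=20…29: ⌊1761/763⌋=2 ⌊1840/763⌋=2 ⌊1919/763⌋=2 ⌊1998/763⌋=2 ⌊2077/763⌋=2 ⌊2156/763⌋=2 ⌊2235/763⌋=2 ⌊2314/763⌋=3 ⌊2393/763⌋=3 ⌊2472/763⌋=3
  n=30…39: ⌊2551/763⌋=3 ⌊2630/763⌋=3 ⌊2709/763⌋=3 ⌊2788/763⌋=3 ⌊2867/763⌋=3 ⌊2946/763⌋=3 ⌊3025/763⌋=3 ⌊3104/763⌋=4 ⌊3183/763⌋=4 ⌊3262/763⌋=4
  n=40…49: ⌊3341/763⌋=4 ⌊3420/763⌋=4 ⌊3499/763⌋=4 ⌊3578/763⌋=4 ⌊3657/763⌋=4 ⌊3736/763⌋=4 ⌊3815/763⌋=5 ⌊3894/763⌋=5 ⌊3973/763⌋=5 ⌊4052/763⌋=5
  n=50…55: ⌊4131/763⌋=5 ⌊4210/763⌋=5 ⌊4289/763⌋=5 ⌊4368/763⌋=5 ⌊4447/763⌋=5 ⌊4526/763⌋=5
s_n = t_(n+1) − t_n for n = 0 … 54 gives
prefix = 0000000100000000010000000010000000001000000001000000000
slide a length-4 window over [0..3] … [51..54] (52 windows); first occurrence of each distinct factor:
  [  0..  3] 0000
  [  4..  7] 0001
  [  5..  8] 0010
  [  6..  9] 0100
  [  7.. 10] 1000
  (the other 47 windows repeat one of these)
distinct factors: {0000, 0001, 0010, 0100, 1000}
count = 5  (Sturmian bound for length 4 is 5)

5


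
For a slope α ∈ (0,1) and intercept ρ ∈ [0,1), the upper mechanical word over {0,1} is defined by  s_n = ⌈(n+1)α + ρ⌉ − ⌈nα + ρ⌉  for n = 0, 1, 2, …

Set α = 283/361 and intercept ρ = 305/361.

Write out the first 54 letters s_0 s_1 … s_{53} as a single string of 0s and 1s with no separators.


111011110111101110111101111011101111011101111011110111

n=0: ⌈(1·283+305)/361⌉ − ⌈(0·283+305)/361⌉ = ⌈588/361⌉ − ⌈305/361⌉ = 2 − 1 = 1
n=1: ⌈(2·283+305)/361⌉ − ⌈(1·283+305)/361⌉ = ⌈871/361⌉ − ⌈588/361⌉ = 3 − 2 = 1
n=2: ⌈(3·283+305)/361⌉ − ⌈(2·283+305)/361⌉ = ⌈1154/361⌉ − ⌈871/361⌉ = 4 − 3 = 1
n=3: ⌈(4·283+305)/361⌉ − ⌈(3·283+305)/361⌉ = ⌈1437/361⌉ − ⌈1154/361⌉ = 4 − 4 = 0
n=4: ⌈(5·283+305)/361⌉ − ⌈(4·283+305)/361⌉ = ⌈1720/361⌉ − ⌈1437/361⌉ = 5 − 4 = 1
n=5: ⌈(6·283+305)/361⌉ − ⌈(5·283+305)/361⌉ = ⌈2003/361⌉ − ⌈1720/361⌉ = 6 − 5 = 1
n=6: ⌈(7·283+305)/361⌉ − ⌈(6·283+305)/361⌉ = ⌈2286/361⌉ − ⌈2003/361⌉ = 7 − 6 = 1
n=7: ⌈(8·283+305)/361⌉ − ⌈(7·283+305)/361⌉ = ⌈2569/361⌉ − ⌈2286/361⌉ = 8 − 7 = 1
n=8: ⌈(9·283+305)/361⌉ − ⌈(8·283+305)/361⌉ = ⌈2852/361⌉ − ⌈2569/361⌉ = 8 − 8 = 0
n=9: ⌈(10·283+305)/361⌉ − ⌈(9·283+305)/361⌉ = ⌈3135/361⌉ − ⌈2852/361⌉ = 9 − 8 = 1
n=10: ⌈(11·283+305)/361⌉ − ⌈(10·283+305)/361⌉ = ⌈3418/361⌉ − ⌈3135/361⌉ = 10 − 9 = 1
n=11: ⌈(12·283+305)/361⌉ − ⌈(11·283+305)/361⌉ = ⌈3701/361⌉ − ⌈3418/361⌉ = 11 − 10 = 1
n=12: ⌈(13·283+305)/361⌉ − ⌈(12·283+305)/361⌉ = ⌈3984/361⌉ − ⌈3701/361⌉ = 12 − 11 = 1
n=13: ⌈(14·283+305)/361⌉ − ⌈(13·283+305)/361⌉ = ⌈4267/361⌉ − ⌈3984/361⌉ = 12 − 12 = 0
n=14: ⌈(15·283+305)/361⌉ − ⌈(14·283+305)/361⌉ = ⌈4550/361⌉ − ⌈4267/361⌉ = 13 − 12 = 1
n=15: ⌈(16·283+305)/361⌉ − ⌈(15·283+305)/361⌉ = ⌈4833/361⌉ − ⌈4550/361⌉ = 14 − 13 = 1
n=16: ⌈(17·283+305)/361⌉ − ⌈(16·283+305)/361⌉ = ⌈5116/361⌉ − ⌈4833/361⌉ = 15 − 14 = 1
n=17: ⌈(18·283+305)/361⌉ − ⌈(17·283+305)/361⌉ = ⌈5399/361⌉ − ⌈5116/361⌉ = 15 − 15 = 0
n=18: ⌈(19·283+305)/361⌉ − ⌈(18·283+305)/361⌉ = ⌈5682/361⌉ − ⌈5399/361⌉ = 16 − 15 = 1
n=19: ⌈(20·283+305)/361⌉ − ⌈(19·283+305)/361⌉ = ⌈5965/361⌉ − ⌈5682/361⌉ = 17 − 16 = 1
n=20: ⌈(21·283+305)/361⌉ − ⌈(20·283+305)/361⌉ = ⌈6248/361⌉ − ⌈5965/361⌉ = 18 − 17 = 1
n=21: ⌈(22·283+305)/361⌉ − ⌈(21·283+305)/361⌉ = ⌈6531/361⌉ − ⌈6248/361⌉ = 19 − 18 = 1
n=22: ⌈(23·283+305)/361⌉ − ⌈(22·283+305)/361⌉ = ⌈6814/361⌉ − ⌈6531/361⌉ = 19 − 19 = 0
n=23: ⌈(24·283+305)/361⌉ − ⌈(23·283+305)/361⌉ = ⌈7097/361⌉ − ⌈6814/361⌉ = 20 − 19 = 1
n=24: ⌈(25·283+305)/361⌉ − ⌈(24·283+305)/361⌉ = ⌈7380/361⌉ − ⌈7097/361⌉ = 21 − 20 = 1
n=25: ⌈(26·283+305)/361⌉ − ⌈(25·283+305)/361⌉ = ⌈7663/361⌉ − ⌈7380/361⌉ = 22 − 21 = 1
n=26: ⌈(27·283+305)/361⌉ − ⌈(26·283+305)/361⌉ = ⌈7946/361⌉ − ⌈7663/361⌉ = 23 − 22 = 1
n=27: ⌈(28·283+305)/361⌉ − ⌈(27·283+305)/361⌉ = ⌈8229/361⌉ − ⌈7946/361⌉ = 23 − 23 = 0
n=28: ⌈(29·283+305)/361⌉ − ⌈(28·283+305)/361⌉ = ⌈8512/361⌉ − ⌈8229/361⌉ = 24 − 23 = 1
n=29: ⌈(30·283+305)/361⌉ − ⌈(29·283+305)/361⌉ = ⌈8795/361⌉ − ⌈8512/361⌉ = 25 − 24 = 1
n=30: ⌈(31·283+305)/361⌉ − ⌈(30·283+305)/361⌉ = ⌈9078/361⌉ − ⌈8795/361⌉ = 26 − 25 = 1
n=31: ⌈(32·283+305)/361⌉ − ⌈(31·283+305)/361⌉ = ⌈9361/361⌉ − ⌈9078/361⌉ = 26 − 26 = 0
n=32: ⌈(33·283+305)/361⌉ − ⌈(32·283+305)/361⌉ = ⌈9644/361⌉ − ⌈9361/361⌉ = 27 − 26 = 1
n=33: ⌈(34·283+305)/361⌉ − ⌈(33·283+305)/361⌉ = ⌈9927/361⌉ − ⌈9644/361⌉ = 28 − 27 = 1
n=34: ⌈(35·283+305)/361⌉ − ⌈(34·283+305)/361⌉ = ⌈10210/361⌉ − ⌈9927/361⌉ = 29 − 28 = 1
n=35: ⌈(36·283+305)/361⌉ − ⌈(35·283+305)/361⌉ = ⌈10493/361⌉ − ⌈10210/361⌉ = 30 − 29 = 1
n=36: ⌈(37·283+305)/361⌉ − ⌈(36·283+305)/361⌉ = ⌈10776/361⌉ − ⌈10493/361⌉ = 30 − 30 = 0
n=37: ⌈(38·283+305)/361⌉ − ⌈(37·283+305)/361⌉ = ⌈11059/361⌉ − ⌈10776/361⌉ = 31 − 30 = 1
n=38: ⌈(39·283+305)/361⌉ − ⌈(38·283+305)/361⌉ = ⌈11342/361⌉ − ⌈11059/361⌉ = 32 − 31 = 1
n=39: ⌈(40·283+305)/361⌉ − ⌈(39·283+305)/361⌉ = ⌈11625/361⌉ − ⌈11342/361⌉ = 33 − 32 = 1
n=40: ⌈(41·283+305)/361⌉ − ⌈(40·283+305)/361⌉ = ⌈11908/361⌉ − ⌈11625/361⌉ = 33 − 33 = 0
n=41: ⌈(42·283+305)/361⌉ − ⌈(41·283+305)/361⌉ = ⌈12191/361⌉ − ⌈11908/361⌉ = 34 − 33 = 1
n=42: ⌈(43·283+305)/361⌉ − ⌈(42·283+305)/361⌉ = ⌈12474/361⌉ − ⌈12191/361⌉ = 35 − 34 = 1
n=43: ⌈(44·283+305)/361⌉ − ⌈(43·283+305)/361⌉ = ⌈12757/361⌉ − ⌈12474/361⌉ = 36 − 35 = 1
n=44: ⌈(45·283+305)/361⌉ − ⌈(44·283+305)/361⌉ = ⌈13040/361⌉ − ⌈12757/361⌉ = 37 − 36 = 1
n=45: ⌈(46·283+305)/361⌉ − ⌈(45·283+305)/361⌉ = ⌈13323/361⌉ − ⌈13040/361⌉ = 37 − 37 = 0
n=46: ⌈(47·283+305)/361⌉ − ⌈(46·283+305)/361⌉ = ⌈13606/361⌉ − ⌈13323/361⌉ = 38 − 37 = 1
n=47: ⌈(48·283+305)/361⌉ − ⌈(47·283+305)/361⌉ = ⌈13889/361⌉ − ⌈13606/361⌉ = 39 − 38 = 1
n=48: ⌈(49·283+305)/361⌉ − ⌈(48·283+305)/361⌉ = ⌈14172/361⌉ − ⌈13889/361⌉ = 40 − 39 = 1
n=49: ⌈(50·283+305)/361⌉ − ⌈(49·283+305)/361⌉ = ⌈14455/361⌉ − ⌈14172/361⌉ = 41 − 40 = 1
n=50: ⌈(51·283+305)/361⌉ − ⌈(50·283+305)/361⌉ = ⌈14738/361⌉ − ⌈14455/361⌉ = 41 − 41 = 0
n=51: ⌈(52·283+305)/361⌉ − ⌈(51·283+305)/361⌉ = ⌈15021/361⌉ − ⌈14738/361⌉ = 42 − 41 = 1
n=52: ⌈(53·283+305)/361⌉ − ⌈(52·283+305)/361⌉ = ⌈15304/361⌉ − ⌈15021/361⌉ = 43 − 42 = 1
n=53: ⌈(54·283+305)/361⌉ − ⌈(53·283+305)/361⌉ = ⌈15587/361⌉ − ⌈15304/361⌉ = 44 − 43 = 1
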